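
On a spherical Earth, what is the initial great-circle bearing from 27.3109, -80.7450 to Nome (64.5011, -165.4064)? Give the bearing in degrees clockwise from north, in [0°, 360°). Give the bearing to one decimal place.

331.3°

Δλ = -165.4064 − -80.7450 = -84.6614°.
θ = atan2( sin Δλ · cos φ₂ , cos φ₁ · sin φ₂ − sin φ₁ · cos φ₂ · cos Δλ )
  = atan2(-0.42863, 0.78360) = -28.678° → normalised to [0°, 360°): 331.322°.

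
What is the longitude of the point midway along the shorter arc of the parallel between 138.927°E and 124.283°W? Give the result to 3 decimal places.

Signed shortest Δλ from +138.927° to -124.283° is +96.790°.
Midpoint longitude = +138.927° + (+96.790°)/2 = +138.927° + 48.395° = +187.322°.
Normalise into (−180°, 180°]: -172.678°.
(The naïve average (+138.927 + -124.283)/2 = 7.322° is on the wrong side of the globe.)

172.678°W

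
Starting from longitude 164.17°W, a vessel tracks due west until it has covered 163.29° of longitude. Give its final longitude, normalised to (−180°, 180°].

32.54°E

Start at -164.17°; shift −163.29° → -327.46°.
-327.46° lies outside (−180°, 180°]; add 360° → +32.54°.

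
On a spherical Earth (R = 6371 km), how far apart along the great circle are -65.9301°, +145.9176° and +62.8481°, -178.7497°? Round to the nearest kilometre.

14605 km

Δλ = -178.7497 − 145.9176 = -324.6673°; wrapped into (−180°, 180°]: 35.3327°.
Δφ = 62.8481 − -65.9301 = 128.7782°.
a = sin²(Δφ/2) + cos φ₁ · cos φ₂ · sin²(Δλ/2) = 0.830295.
c = 2·atan2(√a, √(1−a)) = 2.29240 rad → d = 6371·c ≈ 14604.88 km.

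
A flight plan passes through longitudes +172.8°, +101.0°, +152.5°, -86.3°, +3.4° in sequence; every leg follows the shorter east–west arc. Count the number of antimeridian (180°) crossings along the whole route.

1

Leg 1: +172.8° → +101.0°, shortest Δλ = -71.8° (west) — does not cross 180°.
Leg 2: +101.0° → +152.5°, shortest Δλ = 51.5° (east) — does not cross 180°.
Leg 3: +152.5° → -86.3°, shortest Δλ = 121.2° (east) — crosses 180°.
Leg 4: -86.3° → +3.4°, shortest Δλ = 89.7° (east) — does not cross 180°.
Total crossings: 1.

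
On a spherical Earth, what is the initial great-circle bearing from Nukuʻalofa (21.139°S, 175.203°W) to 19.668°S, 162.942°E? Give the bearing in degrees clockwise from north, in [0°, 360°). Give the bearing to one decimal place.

Δλ = 162.942 − -175.203 = 338.145°; wrapped into (−180°, 180°]: -21.855°.
θ = atan2( sin Δλ · cos φ₂ , cos φ₁ · sin φ₂ − sin φ₁ · cos φ₂ · cos Δλ )
  = atan2(-0.35054, 0.00126) = -89.793° → normalised to [0°, 360°): 270.207°.

270.2°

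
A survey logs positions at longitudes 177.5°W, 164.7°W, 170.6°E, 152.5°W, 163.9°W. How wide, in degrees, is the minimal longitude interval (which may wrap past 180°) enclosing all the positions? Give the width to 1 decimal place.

36.9°

Sort the longitudes: -177.5°, -164.7°, -163.9°, -152.5°, +170.6°.
Eastward gaps between consecutive values (wrapping around): 12.8°, 0.8°, 11.4°, 323.1°, 11.9°.
Largest gap = 323.1° ⇒ minimal covering band is its complement: 360° − 323.1° = 36.9°.
Band runs from +170.6° eastward to -152.5°, crossing the antimeridian.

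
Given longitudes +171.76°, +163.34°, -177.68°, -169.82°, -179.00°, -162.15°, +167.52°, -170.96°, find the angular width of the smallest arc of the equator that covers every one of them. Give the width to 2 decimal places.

34.51°

Sort the longitudes: -179.00°, -177.68°, -170.96°, -169.82°, -162.15°, +163.34°, +167.52°, +171.76°.
Eastward gaps between consecutive values (wrapping around): 1.32°, 6.72°, 1.14°, 7.67°, 325.49°, 4.18°, 4.24°, 9.24°.
Largest gap = 325.49° ⇒ minimal covering band is its complement: 360° − 325.49° = 34.51°.
Band runs from +163.34° eastward to -162.15°, crossing the antimeridian.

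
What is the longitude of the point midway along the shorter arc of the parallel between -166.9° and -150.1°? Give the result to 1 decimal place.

Signed shortest Δλ from -166.9° to -150.1° is +16.8°.
Midpoint longitude = -166.9° + (+16.8°)/2 = -166.9° + 8.4° = -158.5°.

-158.5°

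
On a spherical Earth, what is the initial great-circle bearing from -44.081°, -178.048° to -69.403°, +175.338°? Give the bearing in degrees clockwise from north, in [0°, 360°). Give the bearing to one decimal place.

185.4°

Δλ = 175.338 − -178.048 = 353.386°; wrapped into (−180°, 180°]: -6.614°.
θ = atan2( sin Δλ · cos φ₂ , cos φ₁ · sin φ₂ − sin φ₁ · cos φ₂ · cos Δλ )
  = atan2(-0.04052, -0.42933) = -174.609° → normalised to [0°, 360°): 185.391°.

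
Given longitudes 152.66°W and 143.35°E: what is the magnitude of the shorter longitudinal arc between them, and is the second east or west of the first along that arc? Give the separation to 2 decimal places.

Raw difference: 143.35 − -152.66 = 296.01°.
Normalise into (−180°, 180°]: 296.01° − 360° = -63.99°.
Negative ⇒ the second point lies to the west; separation 63.99°.

63.99° west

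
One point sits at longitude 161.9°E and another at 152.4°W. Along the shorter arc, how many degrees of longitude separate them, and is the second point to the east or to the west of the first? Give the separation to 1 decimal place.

45.7° east

Raw difference: -152.4 − 161.9 = -314.3°.
Normalise into (−180°, 180°]: -314.3° + 360° = 45.7°.
Positive ⇒ the second point lies to the east; separation 45.7°.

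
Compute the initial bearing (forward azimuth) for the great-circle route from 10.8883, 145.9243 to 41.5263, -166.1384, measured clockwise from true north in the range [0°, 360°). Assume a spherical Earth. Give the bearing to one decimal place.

45.0°

Δλ = -166.1384 − 145.9243 = -312.0627°; wrapped into (−180°, 180°]: 47.9373°.
θ = atan2( sin Δλ · cos φ₂ , cos φ₁ · sin φ₂ − sin φ₁ · cos φ₂ · cos Δλ )
  = atan2(0.55581, 0.55629) = 44.975° → normalised to [0°, 360°): 44.975°.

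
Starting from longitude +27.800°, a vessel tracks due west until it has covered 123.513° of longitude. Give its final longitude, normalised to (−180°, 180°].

-95.713°

Start at +27.800°; shift −123.513° → -95.713°.
-95.713° already lies in (−180°, 180°].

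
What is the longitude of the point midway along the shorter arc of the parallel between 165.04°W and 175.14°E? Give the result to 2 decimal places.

174.95°W

Signed shortest Δλ from -165.04° to +175.14° is -19.82°.
Midpoint longitude = -165.04° + (-19.82°)/2 = -165.04° − 9.91° = -174.95°.
(The naïve average (-165.04 + +175.14)/2 = 5.05° is on the wrong side of the globe.)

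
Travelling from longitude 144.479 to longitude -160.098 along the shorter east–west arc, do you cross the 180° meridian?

Naïve |-160.098 − 144.479| = 304.577° > 180°, so the shorter arc goes the other way round — across 180°.
Signed shortest Δλ = ((-160.098 − 144.479 + 180) mod 360) − 180 = 55.423°.
Going east by 55.423° from +144.479° passes through 180° before reaching -160.098°.

Yes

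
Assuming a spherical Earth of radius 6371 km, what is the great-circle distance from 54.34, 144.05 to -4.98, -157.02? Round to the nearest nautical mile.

Δλ = -157.02 − 144.05 = -301.07°; wrapped into (−180°, 180°]: 58.93°.
Δφ = -4.98 − 54.34 = -59.32°.
a = sin²(Δφ/2) + cos φ₁ · cos φ₂ · sin²(Δλ/2) = 0.385401.
c = 2·atan2(√a, √(1−a)) = 1.33954 rad → d = 6371·c ≈ 8534.23 km ≈ 4608.11 nmi.

4608 nmi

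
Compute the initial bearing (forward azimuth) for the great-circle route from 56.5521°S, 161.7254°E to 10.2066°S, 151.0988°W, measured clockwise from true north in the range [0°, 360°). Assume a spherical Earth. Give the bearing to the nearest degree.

57°

Δλ = -151.0988 − 161.7254 = -312.8242°; wrapped into (−180°, 180°]: 47.1758°.
θ = atan2( sin Δλ · cos φ₂ , cos φ₁ · sin φ₂ − sin φ₁ · cos φ₂ · cos Δλ )
  = atan2(0.72184, 0.46053) = 57.462° → normalised to [0°, 360°): 57.462°.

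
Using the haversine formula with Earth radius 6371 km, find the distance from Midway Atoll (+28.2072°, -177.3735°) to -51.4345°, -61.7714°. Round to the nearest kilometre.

14163 km

Δλ = -61.7714 − -177.3735 = 115.6021°.
Δφ = -51.4345 − 28.2072 = -79.6417°.
a = sin²(Δφ/2) + cos φ₁ · cos φ₂ · sin²(Δλ/2) = 0.803484.
c = 2·atan2(√a, √(1−a)) = 2.22304 rad → d = 6371·c ≈ 14162.96 km.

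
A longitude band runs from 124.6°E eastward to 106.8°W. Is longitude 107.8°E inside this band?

Band width going east from +124.6° to -106.8°: ((-106.8 − 124.6) mod 360) = 128.6°.
Offset of +107.8° east of the west edge: ((107.8 − 124.6) mod 360) = 343.2°.
343.2° > 128.6° ⇒ outside.

No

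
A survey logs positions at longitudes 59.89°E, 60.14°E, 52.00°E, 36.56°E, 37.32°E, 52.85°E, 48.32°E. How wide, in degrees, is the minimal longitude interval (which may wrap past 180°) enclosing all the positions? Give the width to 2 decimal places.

Sort the longitudes: +36.56°, +37.32°, +48.32°, +52.00°, +52.85°, +59.89°, +60.14°.
Eastward gaps between consecutive values (wrapping around): 0.76°, 11.00°, 3.68°, 0.85°, 7.04°, 0.25°, 336.42°.
Largest gap = 336.42° ⇒ minimal covering band is its complement: 360° − 336.42° = 23.58°.
Band runs from +36.56° eastward to +60.14°.

23.58°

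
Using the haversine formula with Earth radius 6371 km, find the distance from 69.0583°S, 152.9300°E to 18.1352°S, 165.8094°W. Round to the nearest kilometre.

Δλ = -165.8094 − 152.9300 = -318.7394°; wrapped into (−180°, 180°]: 41.2606°.
Δφ = -18.1352 − -69.0583 = 50.9231°.
a = sin²(Δφ/2) + cos φ₁ · cos φ₂ · sin²(Δλ/2) = 0.226985.
c = 2·atan2(√a, √(1−a)) = 0.99318 rad → d = 6371·c ≈ 6327.53 km.

6328 km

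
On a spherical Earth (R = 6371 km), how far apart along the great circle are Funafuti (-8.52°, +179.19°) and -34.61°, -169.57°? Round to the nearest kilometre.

3120 km

Δλ = -169.57 − 179.19 = -348.76°; wrapped into (−180°, 180°]: 11.24°.
Δφ = -34.61 − -8.52 = -26.09°.
a = sin²(Δφ/2) + cos φ₁ · cos φ₂ · sin²(Δλ/2) = 0.058754.
c = 2·atan2(√a, √(1−a)) = 0.48966 rad → d = 6371·c ≈ 3119.63 km.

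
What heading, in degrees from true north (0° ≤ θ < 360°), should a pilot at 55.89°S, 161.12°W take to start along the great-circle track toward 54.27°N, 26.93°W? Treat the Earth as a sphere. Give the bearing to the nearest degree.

Δλ = -26.93 − -161.12 = 134.19°.
θ = atan2( sin Δλ · cos φ₂ , cos φ₁ · sin φ₂ − sin φ₁ · cos φ₂ · cos Δλ )
  = atan2(0.41872, 0.11821) = 74.235° → normalised to [0°, 360°): 74.235°.

74°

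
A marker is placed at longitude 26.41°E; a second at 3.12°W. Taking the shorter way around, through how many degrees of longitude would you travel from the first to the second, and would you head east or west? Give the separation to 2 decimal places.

Raw difference: -3.12 − 26.41 = -29.53°.
Normalise into (−180°, 180°]: -29.53° stays -29.53°.
Negative ⇒ the second point lies to the west; separation 29.53°.

29.53° west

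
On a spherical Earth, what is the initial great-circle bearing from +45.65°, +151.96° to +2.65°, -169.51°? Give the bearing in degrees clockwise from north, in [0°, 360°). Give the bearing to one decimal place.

Δλ = -169.51 − 151.96 = -321.47°; wrapped into (−180°, 180°]: 38.53°.
θ = atan2( sin Δλ · cos φ₂ , cos φ₁ · sin φ₂ − sin φ₁ · cos φ₂ · cos Δλ )
  = atan2(0.62226, -0.52648) = 130.234° → normalised to [0°, 360°): 130.234°.

130.2°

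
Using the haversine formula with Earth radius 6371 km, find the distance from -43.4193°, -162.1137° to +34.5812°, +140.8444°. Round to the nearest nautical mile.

5627 nmi

Δλ = 140.8444 − -162.1137 = 302.9581°; wrapped into (−180°, 180°]: -57.0419°.
Δφ = 34.5812 − -43.4193 = 78.0005°.
a = sin²(Δφ/2) + cos φ₁ · cos φ₂ · sin²(Δλ/2) = 0.532388.
c = 2·atan2(√a, √(1−a)) = 1.63562 rad → d = 6371·c ≈ 10420.52 km ≈ 5626.63 nmi.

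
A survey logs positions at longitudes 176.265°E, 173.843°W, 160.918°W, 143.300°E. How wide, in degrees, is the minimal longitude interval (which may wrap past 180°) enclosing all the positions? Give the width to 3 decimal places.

55.782°

Sort the longitudes: -173.843°, -160.918°, +143.300°, +176.265°.
Eastward gaps between consecutive values (wrapping around): 12.925°, 304.218°, 32.965°, 9.892°.
Largest gap = 304.218° ⇒ minimal covering band is its complement: 360° − 304.218° = 55.782°.
Band runs from +143.300° eastward to -160.918°, crossing the antimeridian.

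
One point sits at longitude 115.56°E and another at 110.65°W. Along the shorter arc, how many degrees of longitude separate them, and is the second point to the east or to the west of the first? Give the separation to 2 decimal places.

133.79° east

Raw difference: -110.65 − 115.56 = -226.21°.
Normalise into (−180°, 180°]: -226.21° + 360° = 133.79°.
Positive ⇒ the second point lies to the east; separation 133.79°.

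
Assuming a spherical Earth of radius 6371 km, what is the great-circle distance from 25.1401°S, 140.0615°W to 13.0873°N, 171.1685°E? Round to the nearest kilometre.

6782 km

Δλ = 171.1685 − -140.0615 = 311.2300°; wrapped into (−180°, 180°]: -48.7700°.
Δφ = 13.0873 − -25.1401 = 38.2274°.
a = sin²(Δφ/2) + cos φ₁ · cos φ₂ · sin²(Δλ/2) = 0.257523.
c = 2·atan2(√a, √(1−a)) = 1.06448 rad → d = 6371·c ≈ 6781.83 km.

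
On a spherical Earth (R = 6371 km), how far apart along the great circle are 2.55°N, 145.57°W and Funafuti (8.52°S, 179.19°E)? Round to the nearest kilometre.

Δλ = 179.19 − -145.57 = 324.76°; wrapped into (−180°, 180°]: -35.24°.
Δφ = -8.52 − 2.55 = -11.07°.
a = sin²(Δφ/2) + cos φ₁ · cos φ₂ · sin²(Δλ/2) = 0.099831.
c = 2·atan2(√a, √(1−a)) = 0.64294 rad → d = 6371·c ≈ 4096.16 km.

4096 km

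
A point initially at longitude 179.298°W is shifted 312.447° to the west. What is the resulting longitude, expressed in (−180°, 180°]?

131.745°W

Start at -179.298°; shift −312.447° → -491.745°.
-491.745° lies outside (−180°, 180°]; add 360° → -131.745°.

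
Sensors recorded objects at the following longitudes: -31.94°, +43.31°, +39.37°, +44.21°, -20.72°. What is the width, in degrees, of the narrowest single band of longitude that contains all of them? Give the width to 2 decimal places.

76.15°

Sort the longitudes: -31.94°, -20.72°, +39.37°, +43.31°, +44.21°.
Eastward gaps between consecutive values (wrapping around): 11.22°, 60.09°, 3.94°, 0.90°, 283.85°.
Largest gap = 283.85° ⇒ minimal covering band is its complement: 360° − 283.85° = 76.15°.
Band runs from -31.94° eastward to +44.21°.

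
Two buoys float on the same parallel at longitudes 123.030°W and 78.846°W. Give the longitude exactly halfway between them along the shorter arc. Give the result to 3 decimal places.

100.938°W

Signed shortest Δλ from -123.030° to -78.846° is +44.184°.
Midpoint longitude = -123.030° + (+44.184°)/2 = -123.030° + 22.092° = -100.938°.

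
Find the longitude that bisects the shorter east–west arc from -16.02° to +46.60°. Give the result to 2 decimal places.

Signed shortest Δλ from -16.02° to +46.60° is +62.62°.
Midpoint longitude = -16.02° + (+62.62°)/2 = -16.02° + 31.31° = +15.29°.

+15.29°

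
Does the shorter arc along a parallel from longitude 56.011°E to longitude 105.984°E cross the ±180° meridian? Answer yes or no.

Signed shortest Δλ = ((105.984 − 56.011 + 180) mod 360) − 180 = 49.973°.
Going east by 49.973° from +56.011° reaches +105.984° without touching 180°.

No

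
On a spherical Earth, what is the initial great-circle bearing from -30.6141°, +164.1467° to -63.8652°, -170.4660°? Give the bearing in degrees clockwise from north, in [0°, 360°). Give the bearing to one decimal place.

161.7°

Δλ = -170.4660 − 164.1467 = -334.6127°; wrapped into (−180°, 180°]: 25.3873°.
θ = atan2( sin Δλ · cos φ₂ , cos φ₁ · sin φ₂ − sin φ₁ · cos φ₂ · cos Δλ )
  = atan2(0.18885, -0.56997) = 161.668° → normalised to [0°, 360°): 161.668°.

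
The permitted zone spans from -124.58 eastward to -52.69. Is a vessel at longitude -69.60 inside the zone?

Yes

Band width going east from -124.58° to -52.69°: ((-52.69 − -124.58) mod 360) = 71.89°.
Offset of -69.60° east of the west edge: ((-69.60 − -124.58) mod 360) = 54.98°.
54.98° ≤ 71.89° ⇒ inside.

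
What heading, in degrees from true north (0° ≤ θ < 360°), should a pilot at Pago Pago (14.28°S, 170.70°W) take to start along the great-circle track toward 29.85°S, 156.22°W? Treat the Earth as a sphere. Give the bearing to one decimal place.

141.8°

Δλ = -156.22 − -170.70 = 14.48°.
θ = atan2( sin Δλ · cos φ₂ , cos φ₁ · sin φ₂ − sin φ₁ · cos φ₂ · cos Δλ )
  = atan2(0.21687, -0.27521) = 141.762° → normalised to [0°, 360°): 141.762°.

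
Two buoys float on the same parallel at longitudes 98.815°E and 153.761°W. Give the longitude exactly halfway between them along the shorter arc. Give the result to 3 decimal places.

Signed shortest Δλ from +98.815° to -153.761° is +107.424°.
Midpoint longitude = +98.815° + (+107.424°)/2 = +98.815° + 53.712° = +152.527°.
(The naïve average (+98.815 + -153.761)/2 = -27.473° is on the wrong side of the globe.)

152.527°E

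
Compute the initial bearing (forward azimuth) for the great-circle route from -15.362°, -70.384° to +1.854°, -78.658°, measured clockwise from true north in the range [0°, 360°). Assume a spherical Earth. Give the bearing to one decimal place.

333.9°

Δλ = -78.658 − -70.384 = -8.274°.
θ = atan2( sin Δλ · cos φ₂ , cos φ₁ · sin φ₂ − sin φ₁ · cos φ₂ · cos Δλ )
  = atan2(-0.14383, 0.29322) = -26.129° → normalised to [0°, 360°): 333.871°.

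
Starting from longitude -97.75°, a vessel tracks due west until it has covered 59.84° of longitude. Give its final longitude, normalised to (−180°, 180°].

-157.59°

Start at -97.75°; shift −59.84° → -157.59°.
-157.59° already lies in (−180°, 180°].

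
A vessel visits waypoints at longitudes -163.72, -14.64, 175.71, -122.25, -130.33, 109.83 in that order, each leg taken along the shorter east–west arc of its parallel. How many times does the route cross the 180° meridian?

Leg 1: -163.72° → -14.64°, shortest Δλ = 149.08° (east) — does not cross 180°.
Leg 2: -14.64° → +175.71°, shortest Δλ = -169.65° (west) — crosses 180°.
Leg 3: +175.71° → -122.25°, shortest Δλ = 62.04° (east) — crosses 180°.
Leg 4: -122.25° → -130.33°, shortest Δλ = -8.08° (west) — does not cross 180°.
Leg 5: -130.33° → +109.83°, shortest Δλ = -119.84° (west) — crosses 180°.
Total crossings: 3.

3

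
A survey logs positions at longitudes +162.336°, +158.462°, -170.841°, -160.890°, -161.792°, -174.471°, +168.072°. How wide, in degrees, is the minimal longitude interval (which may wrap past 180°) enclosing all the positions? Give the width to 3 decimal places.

40.648°

Sort the longitudes: -174.471°, -170.841°, -161.792°, -160.890°, +158.462°, +162.336°, +168.072°.
Eastward gaps between consecutive values (wrapping around): 3.630°, 9.049°, 0.902°, 319.352°, 3.874°, 5.736°, 17.457°.
Largest gap = 319.352° ⇒ minimal covering band is its complement: 360° − 319.352° = 40.648°.
Band runs from +158.462° eastward to -160.890°, crossing the antimeridian.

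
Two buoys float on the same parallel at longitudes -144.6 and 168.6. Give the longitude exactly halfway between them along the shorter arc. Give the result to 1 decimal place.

Signed shortest Δλ from -144.6° to +168.6° is -46.8°.
Midpoint longitude = -144.6° + (-46.8°)/2 = -144.6° − 23.4° = -168.0°.
(The naïve average (-144.6 + +168.6)/2 = 12.0° is on the wrong side of the globe.)

-168.0°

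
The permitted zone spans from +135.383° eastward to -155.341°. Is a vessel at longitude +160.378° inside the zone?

Band width going east from +135.383° to -155.341°: ((-155.341 − 135.383) mod 360) = 69.276°.
Offset of +160.378° east of the west edge: ((160.378 − 135.383) mod 360) = 24.995°.
24.995° ≤ 69.276° ⇒ inside.

Yes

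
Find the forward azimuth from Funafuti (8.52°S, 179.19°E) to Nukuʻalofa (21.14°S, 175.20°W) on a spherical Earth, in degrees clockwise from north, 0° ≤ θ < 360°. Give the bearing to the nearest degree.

157°

Δλ = -175.20 − 179.19 = -354.39°; wrapped into (−180°, 180°]: 5.61°.
θ = atan2( sin Δλ · cos φ₂ , cos φ₁ · sin φ₂ − sin φ₁ · cos φ₂ · cos Δλ )
  = atan2(0.09118, -0.21915) = 157.410° → normalised to [0°, 360°): 157.410°.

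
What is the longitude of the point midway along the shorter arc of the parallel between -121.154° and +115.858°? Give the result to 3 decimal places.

+177.352°

Signed shortest Δλ from -121.154° to +115.858° is -122.988°.
Midpoint longitude = -121.154° + (-122.988°)/2 = -121.154° − 61.494° = -182.648°.
Normalise into (−180°, 180°]: +177.352°.
(The naïve average (-121.154 + +115.858)/2 = -2.648° is on the wrong side of the globe.)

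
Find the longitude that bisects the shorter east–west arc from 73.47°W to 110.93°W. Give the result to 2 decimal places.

Signed shortest Δλ from -73.47° to -110.93° is -37.46°.
Midpoint longitude = -73.47° + (-37.46°)/2 = -73.47° − 18.73° = -92.20°.

92.20°W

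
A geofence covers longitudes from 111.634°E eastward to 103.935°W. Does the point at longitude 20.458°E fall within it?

Band width going east from +111.634° to -103.935°: ((-103.935 − 111.634) mod 360) = 144.431°.
Offset of +20.458° east of the west edge: ((20.458 − 111.634) mod 360) = 268.824°.
268.824° > 144.431° ⇒ outside.

No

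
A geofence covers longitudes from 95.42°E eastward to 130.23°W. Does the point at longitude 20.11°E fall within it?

No

Band width going east from +95.42° to -130.23°: ((-130.23 − 95.42) mod 360) = 134.35°.
Offset of +20.11° east of the west edge: ((20.11 − 95.42) mod 360) = 284.69°.
284.69° > 134.35° ⇒ outside.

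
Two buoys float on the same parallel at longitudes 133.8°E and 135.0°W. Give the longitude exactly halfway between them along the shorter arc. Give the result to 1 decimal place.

Signed shortest Δλ from +133.8° to -135.0° is +91.2°.
Midpoint longitude = +133.8° + (+91.2°)/2 = +133.8° + 45.6° = +179.4°.
(The naïve average (+133.8 + -135.0)/2 = -0.6° is on the wrong side of the globe.)

179.4°E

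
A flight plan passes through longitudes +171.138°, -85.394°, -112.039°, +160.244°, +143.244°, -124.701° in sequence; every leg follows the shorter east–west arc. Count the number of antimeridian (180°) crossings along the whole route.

3

Leg 1: +171.138° → -85.394°, shortest Δλ = 103.468° (east) — crosses 180°.
Leg 2: -85.394° → -112.039°, shortest Δλ = -26.645° (west) — does not cross 180°.
Leg 3: -112.039° → +160.244°, shortest Δλ = -87.717° (west) — crosses 180°.
Leg 4: +160.244° → +143.244°, shortest Δλ = -17.0° (west) — does not cross 180°.
Leg 5: +143.244° → -124.701°, shortest Δλ = 92.055° (east) — crosses 180°.
Total crossings: 3.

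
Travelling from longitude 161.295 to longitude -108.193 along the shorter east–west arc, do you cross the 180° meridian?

Naïve |-108.193 − 161.295| = 269.488° > 180°, so the shorter arc goes the other way round — across 180°.
Signed shortest Δλ = ((-108.193 − 161.295 + 180) mod 360) − 180 = 90.512°.
Going east by 90.512° from +161.295° passes through 180° before reaching -108.193°.

Yes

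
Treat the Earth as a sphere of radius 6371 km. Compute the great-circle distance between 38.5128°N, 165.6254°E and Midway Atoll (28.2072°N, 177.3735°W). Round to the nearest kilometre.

1946 km

Δλ = -177.3735 − 165.6254 = -342.9989°; wrapped into (−180°, 180°]: 17.0011°.
Δφ = 28.2072 − 38.5128 = -10.3056°.
a = sin²(Δφ/2) + cos φ₁ · cos φ₂ · sin²(Δλ/2) = 0.023133.
c = 2·atan2(√a, √(1−a)) = 0.30538 rad → d = 6371·c ≈ 1945.55 km.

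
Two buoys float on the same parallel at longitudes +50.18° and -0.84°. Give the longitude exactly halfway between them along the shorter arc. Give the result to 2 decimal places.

+24.67°

Signed shortest Δλ from +50.18° to -0.84° is -51.02°.
Midpoint longitude = +50.18° + (-51.02°)/2 = +50.18° − 25.51° = +24.67°.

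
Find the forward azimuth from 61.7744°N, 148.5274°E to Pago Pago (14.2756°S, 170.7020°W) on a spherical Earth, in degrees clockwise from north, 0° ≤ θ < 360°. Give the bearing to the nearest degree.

Δλ = -170.7020 − 148.5274 = -319.2294°; wrapped into (−180°, 180°]: 40.7706°.
θ = atan2( sin Δλ · cos φ₂ , cos φ₁ · sin φ₂ − sin φ₁ · cos φ₂ · cos Δλ )
  = atan2(0.63287, -0.76329) = 140.337° → normalised to [0°, 360°): 140.337°.

140°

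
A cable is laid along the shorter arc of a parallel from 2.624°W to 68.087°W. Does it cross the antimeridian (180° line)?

No

Signed shortest Δλ = ((-68.087 − -2.624 + 180) mod 360) − 180 = -65.463°.
Going west by 65.463° from -2.624° reaches -68.087° without touching 180°.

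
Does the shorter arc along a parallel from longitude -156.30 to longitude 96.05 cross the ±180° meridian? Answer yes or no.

Yes

Naïve |96.05 − -156.30| = 252.35° > 180°, so the shorter arc goes the other way round — across 180°.
Signed shortest Δλ = ((96.05 − -156.30 + 180) mod 360) − 180 = -107.65°.
Going west by 107.65° from -156.30° passes through 180° before reaching +96.05°.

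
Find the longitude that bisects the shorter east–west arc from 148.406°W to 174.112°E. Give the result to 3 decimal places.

Signed shortest Δλ from -148.406° to +174.112° is -37.482°.
Midpoint longitude = -148.406° + (-37.482°)/2 = -148.406° − 18.741° = -167.147°.
(The naïve average (-148.406 + +174.112)/2 = 12.853° is on the wrong side of the globe.)

167.147°W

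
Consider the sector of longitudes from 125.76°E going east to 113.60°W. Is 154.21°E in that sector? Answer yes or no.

Band width going east from +125.76° to -113.60°: ((-113.60 − 125.76) mod 360) = 120.64°.
Offset of +154.21° east of the west edge: ((154.21 − 125.76) mod 360) = 28.45°.
28.45° ≤ 120.64° ⇒ inside.

Yes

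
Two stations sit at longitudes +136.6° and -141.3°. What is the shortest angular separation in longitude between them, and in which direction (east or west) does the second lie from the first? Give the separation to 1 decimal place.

Raw difference: -141.3 − 136.6 = -277.9°.
Normalise into (−180°, 180°]: -277.9° + 360° = 82.1°.
Positive ⇒ the second point lies to the east; separation 82.1°.

82.1° east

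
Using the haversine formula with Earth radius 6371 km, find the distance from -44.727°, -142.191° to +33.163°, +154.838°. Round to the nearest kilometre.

Δλ = 154.838 − -142.191 = 297.029°; wrapped into (−180°, 180°]: -62.971°.
Δφ = 33.163 − -44.727 = 77.890°.
a = sin²(Δφ/2) + cos φ₁ · cos φ₂ · sin²(Δλ/2) = 0.557340.
c = 2·atan2(√a, √(1−a)) = 1.68573 rad → d = 6371·c ≈ 10739.78 km.

10740 km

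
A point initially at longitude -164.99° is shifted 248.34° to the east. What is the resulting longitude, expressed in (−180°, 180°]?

Start at -164.99°; shift +248.34° → +83.35°.
+83.35° already lies in (−180°, 180°].

+83.35°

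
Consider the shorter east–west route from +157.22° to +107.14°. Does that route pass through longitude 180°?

Signed shortest Δλ = ((107.14 − 157.22 + 180) mod 360) − 180 = -50.08°.
Going west by 50.08° from +157.22° reaches +107.14° without touching 180°.

No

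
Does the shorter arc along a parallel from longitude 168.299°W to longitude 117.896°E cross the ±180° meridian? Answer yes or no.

Naïve |117.896 − -168.299| = 286.195° > 180°, so the shorter arc goes the other way round — across 180°.
Signed shortest Δλ = ((117.896 − -168.299 + 180) mod 360) − 180 = -73.805°.
Going west by 73.805° from -168.299° passes through 180° before reaching +117.896°.

Yes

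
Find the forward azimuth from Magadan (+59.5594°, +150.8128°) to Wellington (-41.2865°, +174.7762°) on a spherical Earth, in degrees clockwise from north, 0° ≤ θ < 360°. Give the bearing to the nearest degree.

Δλ = 174.7762 − 150.8128 = 23.9634°.
θ = atan2( sin Δλ · cos φ₂ , cos φ₁ · sin φ₂ − sin φ₁ · cos φ₂ · cos Δλ )
  = atan2(0.30519, -0.92630) = 161.764° → normalised to [0°, 360°): 161.764°.

162°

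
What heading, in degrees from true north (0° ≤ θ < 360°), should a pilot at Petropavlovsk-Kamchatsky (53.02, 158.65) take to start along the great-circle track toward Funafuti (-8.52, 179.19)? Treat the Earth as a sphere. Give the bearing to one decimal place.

Δλ = 179.19 − 158.65 = 20.54°.
θ = atan2( sin Δλ · cos φ₂ , cos φ₁ · sin φ₂ − sin φ₁ · cos φ₂ · cos Δλ )
  = atan2(0.34699, -0.82893) = 157.286° → normalised to [0°, 360°): 157.286°.

157.3°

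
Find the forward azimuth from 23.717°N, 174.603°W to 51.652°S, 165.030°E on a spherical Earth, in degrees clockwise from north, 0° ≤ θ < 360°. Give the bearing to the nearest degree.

Δλ = 165.030 − -174.603 = 339.633°; wrapped into (−180°, 180°]: -20.367°.
θ = atan2( sin Δλ · cos φ₂ , cos φ₁ · sin φ₂ − sin φ₁ · cos φ₂ · cos Δλ )
  = atan2(-0.21593, -0.95197) = -167.220° → normalised to [0°, 360°): 192.780°.

193°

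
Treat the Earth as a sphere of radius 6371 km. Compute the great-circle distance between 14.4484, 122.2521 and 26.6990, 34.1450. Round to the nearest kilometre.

9108 km

Δλ = 34.1450 − 122.2521 = -88.1071°.
Δφ = 26.6990 − 14.4484 = 12.2506°.
a = sin²(Δφ/2) + cos φ₁ · cos φ₂ · sin²(Δλ/2) = 0.429660.
c = 2·atan2(√a, √(1−a)) = 1.42965 rad → d = 6371·c ≈ 9108.28 km.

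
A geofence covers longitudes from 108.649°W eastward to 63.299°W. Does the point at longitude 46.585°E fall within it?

Band width going east from -108.649° to -63.299°: ((-63.299 − -108.649) mod 360) = 45.350°.
Offset of +46.585° east of the west edge: ((46.585 − -108.649) mod 360) = 155.234°.
155.234° > 45.350° ⇒ outside.

No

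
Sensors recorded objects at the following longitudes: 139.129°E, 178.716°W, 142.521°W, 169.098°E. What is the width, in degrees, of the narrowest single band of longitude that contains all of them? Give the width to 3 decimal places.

Sort the longitudes: -178.716°, -142.521°, +139.129°, +169.098°.
Eastward gaps between consecutive values (wrapping around): 36.195°, 281.650°, 29.969°, 12.186°.
Largest gap = 281.650° ⇒ minimal covering band is its complement: 360° − 281.650° = 78.350°.
Band runs from +139.129° eastward to -142.521°, crossing the antimeridian.

78.350°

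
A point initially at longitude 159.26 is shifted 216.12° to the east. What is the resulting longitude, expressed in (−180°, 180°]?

+15.38°

Start at +159.26°; shift +216.12° → +375.38°.
+375.38° lies outside (−180°, 180°]; subtract 360° → +15.38°.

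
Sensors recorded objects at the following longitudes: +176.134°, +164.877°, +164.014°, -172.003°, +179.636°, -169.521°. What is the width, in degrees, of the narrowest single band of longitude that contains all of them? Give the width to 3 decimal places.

Sort the longitudes: -172.003°, -169.521°, +164.014°, +164.877°, +176.134°, +179.636°.
Eastward gaps between consecutive values (wrapping around): 2.482°, 333.535°, 0.863°, 11.257°, 3.502°, 8.361°.
Largest gap = 333.535° ⇒ minimal covering band is its complement: 360° − 333.535° = 26.465°.
Band runs from +164.014° eastward to -169.521°, crossing the antimeridian.

26.465°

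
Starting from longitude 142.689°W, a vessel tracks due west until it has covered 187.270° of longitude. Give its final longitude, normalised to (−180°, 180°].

Start at -142.689°; shift −187.270° → -329.959°.
-329.959° lies outside (−180°, 180°]; add 360° → +30.041°.

30.041°E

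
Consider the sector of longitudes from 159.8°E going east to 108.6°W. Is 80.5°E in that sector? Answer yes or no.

No

Band width going east from +159.8° to -108.6°: ((-108.6 − 159.8) mod 360) = 91.6°.
Offset of +80.5° east of the west edge: ((80.5 − 159.8) mod 360) = 280.7°.
280.7° > 91.6° ⇒ outside.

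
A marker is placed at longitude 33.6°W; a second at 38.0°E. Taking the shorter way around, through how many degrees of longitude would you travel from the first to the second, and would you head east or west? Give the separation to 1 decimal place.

71.6° east

Raw difference: 38.0 − -33.6 = 71.6°.
Normalise into (−180°, 180°]: 71.6° stays 71.6°.
Positive ⇒ the second point lies to the east; separation 71.6°.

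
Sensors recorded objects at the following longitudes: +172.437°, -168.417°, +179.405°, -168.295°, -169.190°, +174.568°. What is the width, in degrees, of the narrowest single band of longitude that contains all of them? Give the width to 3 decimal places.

19.268°

Sort the longitudes: -169.190°, -168.417°, -168.295°, +172.437°, +174.568°, +179.405°.
Eastward gaps between consecutive values (wrapping around): 0.773°, 0.122°, 340.732°, 2.131°, 4.837°, 11.405°.
Largest gap = 340.732° ⇒ minimal covering band is its complement: 360° − 340.732° = 19.268°.
Band runs from +172.437° eastward to -168.295°, crossing the antimeridian.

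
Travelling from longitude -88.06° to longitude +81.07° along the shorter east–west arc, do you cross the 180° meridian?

No

Signed shortest Δλ = ((81.07 − -88.06 + 180) mod 360) − 180 = 169.13°.
Going east by 169.13° from -88.06° reaches +81.07° without touching 180°.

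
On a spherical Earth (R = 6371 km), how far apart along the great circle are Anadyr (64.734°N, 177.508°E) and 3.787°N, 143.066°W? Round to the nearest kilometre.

Δλ = -143.066 − 177.508 = -320.574°; wrapped into (−180°, 180°]: 39.426°.
Δφ = 3.787 − 64.734 = -60.947°.
a = sin²(Δφ/2) + cos φ₁ · cos φ₂ · sin²(Δλ/2) = 0.305647.
c = 2·atan2(√a, √(1−a)) = 1.17157 rad → d = 6371·c ≈ 7464.07 km.

7464 km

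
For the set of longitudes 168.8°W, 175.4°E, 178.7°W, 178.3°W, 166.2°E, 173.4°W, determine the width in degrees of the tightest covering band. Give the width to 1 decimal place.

Sort the longitudes: -178.7°, -178.3°, -173.4°, -168.8°, +166.2°, +175.4°.
Eastward gaps between consecutive values (wrapping around): 0.4°, 4.9°, 4.6°, 335.0°, 9.2°, 5.9°.
Largest gap = 335.0° ⇒ minimal covering band is its complement: 360° − 335.0° = 25.0°.
Band runs from +166.2° eastward to -168.8°, crossing the antimeridian.

25.0°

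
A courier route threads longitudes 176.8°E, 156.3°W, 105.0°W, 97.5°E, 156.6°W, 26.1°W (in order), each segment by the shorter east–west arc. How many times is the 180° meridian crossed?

3

Leg 1: +176.8° → -156.3°, shortest Δλ = 26.9° (east) — crosses 180°.
Leg 2: -156.3° → -105.0°, shortest Δλ = 51.3° (east) — does not cross 180°.
Leg 3: -105.0° → +97.5°, shortest Δλ = -157.5° (west) — crosses 180°.
Leg 4: +97.5° → -156.6°, shortest Δλ = 105.9° (east) — crosses 180°.
Leg 5: -156.6° → -26.1°, shortest Δλ = 130.5° (east) — does not cross 180°.
Total crossings: 3.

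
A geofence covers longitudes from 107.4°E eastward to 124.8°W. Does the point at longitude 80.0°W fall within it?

Band width going east from +107.4° to -124.8°: ((-124.8 − 107.4) mod 360) = 127.8°.
Offset of -80.0° east of the west edge: ((-80.0 − 107.4) mod 360) = 172.6°.
172.6° > 127.8° ⇒ outside.

No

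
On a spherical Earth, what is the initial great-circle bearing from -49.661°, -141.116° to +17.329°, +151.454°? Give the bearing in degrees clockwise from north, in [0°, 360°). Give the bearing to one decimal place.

Δλ = 151.454 − -141.116 = 292.570°; wrapped into (−180°, 180°]: -67.430°.
θ = atan2( sin Δλ · cos φ₂ , cos φ₁ · sin φ₂ − sin φ₁ · cos φ₂ · cos Δλ )
  = atan2(-0.88150, 0.47208) = -61.829° → normalised to [0°, 360°): 298.171°.

298.2°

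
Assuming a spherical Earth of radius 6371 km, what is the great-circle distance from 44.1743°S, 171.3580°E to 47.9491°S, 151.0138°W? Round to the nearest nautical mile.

1568 nmi

Δλ = -151.0138 − 171.3580 = -322.3718°; wrapped into (−180°, 180°]: 37.6282°.
Δφ = -47.9491 − -44.1743 = -3.7748°.
a = sin²(Δφ/2) + cos φ₁ · cos φ₂ · sin²(Δλ/2) = 0.051048.
c = 2·atan2(√a, √(1−a)) = 0.45581 rad → d = 6371·c ≈ 2903.97 km ≈ 1568.02 nmi.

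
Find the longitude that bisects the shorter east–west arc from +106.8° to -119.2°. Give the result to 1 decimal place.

+173.8°

Signed shortest Δλ from +106.8° to -119.2° is +134.0°.
Midpoint longitude = +106.8° + (+134.0°)/2 = +106.8° + 67.0° = +173.8°.
(The naïve average (+106.8 + -119.2)/2 = -6.2° is on the wrong side of the globe.)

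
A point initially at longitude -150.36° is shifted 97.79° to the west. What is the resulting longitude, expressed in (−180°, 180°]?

Start at -150.36°; shift −97.79° → -248.15°.
-248.15° lies outside (−180°, 180°]; add 360° → +111.85°.

+111.85°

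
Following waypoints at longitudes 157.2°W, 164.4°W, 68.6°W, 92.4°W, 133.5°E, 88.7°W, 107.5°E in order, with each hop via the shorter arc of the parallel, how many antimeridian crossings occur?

Leg 1: -157.2° → -164.4°, shortest Δλ = -7.2° (west) — does not cross 180°.
Leg 2: -164.4° → -68.6°, shortest Δλ = 95.8° (east) — does not cross 180°.
Leg 3: -68.6° → -92.4°, shortest Δλ = -23.8° (west) — does not cross 180°.
Leg 4: -92.4° → +133.5°, shortest Δλ = -134.1° (west) — crosses 180°.
Leg 5: +133.5° → -88.7°, shortest Δλ = 137.8° (east) — crosses 180°.
Leg 6: -88.7° → +107.5°, shortest Δλ = -163.8° (west) — crosses 180°.
Total crossings: 3.

3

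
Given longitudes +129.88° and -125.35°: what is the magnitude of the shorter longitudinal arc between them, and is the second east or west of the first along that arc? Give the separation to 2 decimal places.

104.77° east

Raw difference: -125.35 − 129.88 = -255.23°.
Normalise into (−180°, 180°]: -255.23° + 360° = 104.77°.
Positive ⇒ the second point lies to the east; separation 104.77°.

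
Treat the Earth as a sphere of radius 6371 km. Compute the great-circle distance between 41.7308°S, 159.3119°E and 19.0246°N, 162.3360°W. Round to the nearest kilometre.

7822 km

Δλ = -162.3360 − 159.3119 = -321.6479°; wrapped into (−180°, 180°]: 38.3521°.
Δφ = 19.0246 − -41.7308 = 60.7554°.
a = sin²(Δφ/2) + cos φ₁ · cos φ₂ · sin²(Δλ/2) = 0.331851.
c = 2·atan2(√a, √(1−a)) = 1.22781 rad → d = 6371·c ≈ 7822.40 km.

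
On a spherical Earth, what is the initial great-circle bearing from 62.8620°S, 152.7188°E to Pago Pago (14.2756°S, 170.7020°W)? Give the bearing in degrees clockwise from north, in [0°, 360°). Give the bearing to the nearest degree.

45°

Δλ = -170.7020 − 152.7188 = -323.4208°; wrapped into (−180°, 180°]: 36.5792°.
θ = atan2( sin Δλ · cos φ₂ , cos φ₁ · sin φ₂ − sin φ₁ · cos φ₂ · cos Δλ )
  = atan2(0.57753, 0.58008) = 44.874° → normalised to [0°, 360°): 44.874°.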